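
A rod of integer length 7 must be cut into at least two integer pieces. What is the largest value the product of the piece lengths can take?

12

Fill P[k] for k=2..7: at each k try every first piece i and multiply by the better of (k−i) uncut or P[k−i].
P[2] = 1×max(1,0) = 1×1 = 1
P[3] = max(1×2, 2×1) = 2
P[4] = max(1×3, 2×2, 3×1) = 4
P[5] = max(1×4, 2×3, 3×2, 4×1) = 6
P[6] = max(1×6, 2×4, 3×3, 4×2, 5×1) = 9
P[7] = max(1×9, 2×6, 3×4, 4×3, 5×2, 6×1) = 12
One optimal split: 3 + 2 + 2; product 3×2×2 = 12.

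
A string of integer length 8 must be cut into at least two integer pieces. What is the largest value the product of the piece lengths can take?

18

Fill f[k] for k=2..8: at each k try every first piece i and multiply by the better of (k−i) uncut or f[k−i].
f[2] = 1·max(1,0) = 1·1 = 1
f[3] = 1·max(2,1) = 1·2 = 2
f[4] = 2·max(2,1) = 2·2 = 4
f[5] = 2·max(3,2) = 2·3 = 6
f[6] = 3·max(3,2) = 3·3 = 9
f[7] = 2·max(5,6) = 2·6 = 12
f[8] = 2·max(6,9) = 2·9 = 18
One optimal split: 3 + 3 + 2; product 3·3·2 = 18.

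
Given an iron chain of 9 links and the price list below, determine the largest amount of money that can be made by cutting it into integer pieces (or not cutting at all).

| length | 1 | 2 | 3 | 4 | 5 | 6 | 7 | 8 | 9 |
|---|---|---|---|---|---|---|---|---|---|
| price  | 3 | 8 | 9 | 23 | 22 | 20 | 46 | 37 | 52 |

54

Build v[k] bottom-up: v[k] = max over allowed piece i of (p[i] + v[k−i]).
v[1] = 3
v[2] = 8
v[3] = 11  (first piece 1, then v[2]=8)
v[4] = 23
v[5] = 26  (first piece 1, then v[4]=23)
v[6] = 31  (first piece 2, then v[4]=23)
v[7] = 46
v[8] = 49  (first piece 1, then v[7]=46)
v[9] = 54  (first piece 2, then v[7]=46)
One optimal cutting: 7 + 2 → $46 + $8 = $54.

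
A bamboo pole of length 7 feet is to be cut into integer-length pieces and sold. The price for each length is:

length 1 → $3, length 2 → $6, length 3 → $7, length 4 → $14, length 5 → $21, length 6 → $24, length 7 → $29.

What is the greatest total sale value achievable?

Build r[k] bottom-up: r[k] = max over allowed piece i of (p[i] + r[k−i]).
r[1] = 3
r[2] = 6  (first piece 1, then r[1]=3)
r[3] = 9  (first piece 1, then r[2]=6)
r[4] = 14
r[5] = 21
r[6] = 24  (first piece 1, then r[5]=21)
r[7] = 29
Best is to sell the whole 7-foot piece uncut for $29.

29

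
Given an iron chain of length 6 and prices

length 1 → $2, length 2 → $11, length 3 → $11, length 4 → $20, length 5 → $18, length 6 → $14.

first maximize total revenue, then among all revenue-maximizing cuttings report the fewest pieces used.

Build r[k] bottom-up: r[k] = max over allowed piece i of (p[i] + r[k−i]).
r[1] = 2
r[2] = 11
r[3] = 13  (first piece 1, then r[2]=11)
r[4] = 22  (first piece 2, then r[2]=11)
r[5] = 24  (first piece 1, then r[4]=22)
r[6] = 33  (first piece 2, then r[4]=22)
Maximum revenue is $33.
Now minimize piece count subject to staying optimal: for each k, pieces[k] = 1 + min over i with p[i]+r[k−i]=r[k] of pieces[k−i].
pieces[3] = 2
pieces[4] = 2
pieces[5] = 3
pieces[6] = 3

3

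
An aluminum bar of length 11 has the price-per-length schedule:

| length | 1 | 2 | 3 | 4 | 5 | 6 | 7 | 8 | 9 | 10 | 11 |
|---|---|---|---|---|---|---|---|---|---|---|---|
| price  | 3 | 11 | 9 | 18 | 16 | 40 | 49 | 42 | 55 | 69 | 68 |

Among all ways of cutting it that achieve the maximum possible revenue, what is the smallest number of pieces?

2

Consider every possible first cut. r[k] is the best of p[i]+r[k−i] over all sellable i≤k.
r[1] = 3
r[2] = 11
r[3] = 14  (first piece 1, then r[2]=11)
r[4] = 22  (first piece 2, then r[2]=11)
r[5] = 25  (first piece 1, then r[4]=22)
r[6] = 40
r[7] = 49
r[8] = 52  (first piece 1, then r[7]=49)
r[9] = 60  (first piece 2, then r[7]=49)
r[10] = 69
r[11] = 72  (first piece 1, then r[10]=69)
Maximum revenue is $72.
Now minimize piece count subject to staying optimal: for each k, pieces[k] = 1 + min over i with p[i]+r[k−i]=r[k] of pieces[k−i].
pieces[8] = 2
pieces[9] = 2
pieces[10] = 1
pieces[11] = 2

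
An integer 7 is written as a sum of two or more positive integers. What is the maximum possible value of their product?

12

Let P[k] be the best product for length k (with at least one cut). For each first piece i, the rest contributes max(k−i, P[k−i]).
P[2] = 1*max(1,0) = 1*1 = 1
P[3] = 1*max(2,1) = 1*2 = 2
P[4] = 2*max(2,1) = 2*2 = 4
P[5] = 2*max(3,2) = 2*3 = 6
P[6] = 3*max(3,2) = 3*3 = 9
P[7] = 2*max(5,6) = 2*6 = 12
One optimal split: 3 + 2 + 2; product 3*2*2 = 12.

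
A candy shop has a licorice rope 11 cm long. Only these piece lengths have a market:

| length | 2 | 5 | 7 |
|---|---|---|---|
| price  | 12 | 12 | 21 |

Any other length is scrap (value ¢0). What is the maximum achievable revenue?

Consider every possible first cut. f[k] is the best of p[i]+f[k−i] over all sellable i≤k.
f[1] = 0
f[2] = 12
f[3] = 12
f[4] = 24  (first piece 2, then f[2]=12)
f[5] = max(12+12, 12+0) = 24
f[6] = max(12+24, 12+0) = 36
f[7] = max(12+24, 12+12, 21+0) = 36
f[8] = max(12+36, 12+12, 21+0) = 48
f[9] = max(12+36, 12+24, 21+12) = 48
f[10] = max(12+48, 12+24, 21+12) = 60
f[11] = max(12+48, 12+36, 21+24) = 60
One optimal cutting: pieces 2 + 2 + 2 + 2 + 2 with 1 cm of scrap → ¢60.

60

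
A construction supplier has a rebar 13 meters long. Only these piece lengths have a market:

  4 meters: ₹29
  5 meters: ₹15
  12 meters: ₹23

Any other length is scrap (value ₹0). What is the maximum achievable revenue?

87

Build best[k] bottom-up: best[k] = max over allowed piece i of (p[i] + best[k−i]).
best[1] = 0
best[2] = 0
best[3] = 0
best[4] = 29
best[5] = max(29+0, 15+0) = 29
best[6] = max(29+0, 15+0) = 29
best[7] = max(29+0, 15+0) = 29
best[8] = max(29+29, 15+0) = 58
best[9] = max(29+29, 15+29) = 58
best[10] = max(29+29, 15+29) = 58
best[11] = max(29+29, 15+29) = 58
best[12] = max(29+58, 15+29, 23+0) = 87
best[13] = max(29+58, 15+58, 23+0) = 87
One optimal cutting: pieces 4 + 4 + 4 with 1 meter of scrap → ₹87.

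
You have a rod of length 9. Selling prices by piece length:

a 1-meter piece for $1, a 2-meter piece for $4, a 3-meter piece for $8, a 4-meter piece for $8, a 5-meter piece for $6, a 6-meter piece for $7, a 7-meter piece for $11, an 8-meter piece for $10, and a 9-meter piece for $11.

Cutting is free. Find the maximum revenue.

Consider every possible first cut. best[k] is the best of p[i]+best[k−i] over all sellable i≤k.
best[1] = 1
best[2] = 4
best[3] = 8
best[4] = 9  (first piece 1, then best[3]=8)
best[5] = 12  (first piece 2, then best[3]=8)
best[6] = 16  (first piece 3, then best[3]=8)
best[7] = 17  (first piece 1, then best[6]=16)
best[8] = 20  (first piece 2, then best[6]=16)
best[9] = 24  (first piece 3, then best[6]=16)
One optimal cutting: 3 + 3 + 3 → $8 + $8 + $8 = $24.

24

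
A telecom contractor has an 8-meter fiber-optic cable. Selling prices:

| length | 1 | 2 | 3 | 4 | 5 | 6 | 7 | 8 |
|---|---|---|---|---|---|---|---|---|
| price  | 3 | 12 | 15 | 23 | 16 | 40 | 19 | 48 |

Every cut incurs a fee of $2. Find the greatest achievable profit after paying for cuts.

50

Consider every possible first cut. r[k] is the best of p[i]+r[k−i] over all sellable i≤k, charging 2 whenever i<k.
r[1] = 3
r[2] = max(3+3-2, 12+0) = 12
r[3] = max(3+12-2, 12+3-2, 15+0) = 15
r[4] = max(3+15-2, 12+12-2, 15+3-2, 23+0) = 23
r[5] = max(3+23-2, 12+15-2, 15+12-2, 23+3-2, 16+0) = 25
r[6] = max(3+25-2, 12+23-2, 15+15-2, 23+12-2, 16+3-2, 40+0) = 40
r[7] = max(3+40-2, 12+25-2, 15+23-2, …, 40+3-2, 19+0) = 41
r[8] = max(3+41-2, 12+40-2, 15+25-2, …, 19+3-2, 48+0) = 50
One optimal plan: pieces 6 + 2 (1 cut) → $52 − $2 = $50.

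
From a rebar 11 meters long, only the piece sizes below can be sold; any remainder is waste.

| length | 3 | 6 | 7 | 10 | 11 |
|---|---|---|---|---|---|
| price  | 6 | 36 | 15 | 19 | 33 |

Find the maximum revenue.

Consider every possible first cut. best[k] is the best of p[i]+best[k−i] over all sellable i≤k.
best[1] = 0
best[2] = 0
best[3] = 6
best[4] = 6
best[5] = 6
best[6] = 36
best[7] = 36
best[8] = 36
best[9] = 42  (first piece 3, then best[6]=36)
best[10] = 42
best[11] = 42
One optimal cutting: pieces 6 + 3 with 2 meters of scrap → ₹42.

42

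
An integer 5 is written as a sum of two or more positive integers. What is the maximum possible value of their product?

6

Fill P[k] for k=2..5: at each k try every first piece i and multiply by the better of (k−i) uncut or P[k−i].
P[2] = 1*max(1,0) = 1*1 = 1
P[3] = max(1*2, 2*1) = 2
P[4] = max(1*3, 2*2, 3*1) = 4
P[5] = max(1*4, 2*3, 3*2, 4*1) = 6
One optimal split: 3 + 2; product 3*2 = 6.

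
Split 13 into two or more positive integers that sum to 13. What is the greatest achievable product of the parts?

108

Fill P[k] for k=2..13: at each k try every first piece i and multiply by the better of (k−i) uncut or P[k−i].
P[2] = 1*max(1,0) = 1*1 = 1
P[3] = 1*max(2,1) = 1*2 = 2
P[4] = 2*max(2,1) = 2*2 = 4
P[5] = 2*max(3,2) = 2*3 = 6
P[6] = 3*max(3,2) = 3*3 = 9
P[7] = 2*max(5,6) = 2*6 = 12
P[8] = 2*max(6,9) = 2*9 = 18
P[9] = 3*max(6,9) = 3*9 = 27
P[10] = 2*max(8,18) = 2*18 = 36
P[11] = 2*max(9,27) = 2*27 = 54
P[12] = 3*max(9,27) = 3*27 = 81
P[13] = 2*max(11,54) = 2*54 = 108
One optimal split: 3 + 3 + 3 + 2 + 2; product 3*3*3*2*2 = 108.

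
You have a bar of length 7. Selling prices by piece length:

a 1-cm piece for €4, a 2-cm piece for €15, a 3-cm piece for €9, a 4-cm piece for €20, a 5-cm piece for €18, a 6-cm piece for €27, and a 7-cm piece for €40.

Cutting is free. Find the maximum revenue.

Build best[k] bottom-up: best[k] = max over allowed piece i of (p[i] + best[k−i]).
best[1] = 4
best[2] = max(4+4, 15+0) = 15
best[3] = max(4+15, 15+4, 9+0) = 19
best[4] = max(4+19, 15+15, 9+4, 20+0) = 30
best[5] = max(4+30, 15+19, 9+15, 20+4, 18+0) = 34
best[6] = max(4+34, 15+30, 9+19, 20+15, 18+4, 27+0) = 45
best[7] = max(4+45, 15+34, 9+30, …, 27+4, 40+0) = 49
One optimal cutting: 2 + 2 + 2 + 1 → €15 + €15 + €15 + €4 = €49.

49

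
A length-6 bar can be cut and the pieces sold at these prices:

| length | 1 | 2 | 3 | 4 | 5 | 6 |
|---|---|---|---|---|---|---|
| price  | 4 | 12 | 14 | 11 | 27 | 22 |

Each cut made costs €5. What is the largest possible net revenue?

Consider every possible first cut. net[k] is the best of p[i]+net[k−i] over all sellable i≤k, charging 5 whenever i<k.
net[1] = 4
net[2] = 12
net[3] = 14
net[4] = 19  (first piece 2, then net[2]=12)
net[5] = 27
net[6] = 26  (first piece 1, then net[5]=27)
One optimal plan: pieces 5 + 1 (1 cut) → €31 − €5 = €26.

26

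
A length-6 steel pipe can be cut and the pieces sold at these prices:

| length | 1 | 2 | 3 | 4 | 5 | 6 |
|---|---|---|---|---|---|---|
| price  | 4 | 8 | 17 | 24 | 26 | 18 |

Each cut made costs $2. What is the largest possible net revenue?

Consider every possible first cut. v[k] is the best of p[i]+v[k−i] over all sellable i≤k, charging 2 whenever i<k.
v[1] = 4
v[2] = max(4+4-2, 8+0) = 8
v[3] = max(4+8-2, 8+4-2, 17+0) = 17
v[4] = max(4+17-2, 8+8-2, 17+4-2, 24+0) = 24
v[5] = max(4+24-2, 8+17-2, 17+8-2, 24+4-2, 26+0) = 26
v[6] = max(4+26-2, 8+24-2, 17+17-2, 24+8-2, 26+4-2, 18+0) = 32
One optimal plan: pieces 3 + 3 (1 cut) → $34 − $2 = $32.

32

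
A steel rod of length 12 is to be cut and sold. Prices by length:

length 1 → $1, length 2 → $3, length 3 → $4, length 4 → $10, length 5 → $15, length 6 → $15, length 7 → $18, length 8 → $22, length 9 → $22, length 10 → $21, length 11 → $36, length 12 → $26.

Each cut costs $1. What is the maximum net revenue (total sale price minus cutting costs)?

36

Consider every possible first cut. net[k] is the best of p[i]+net[k−i] over all sellable i≤k, charging 1 whenever i<k.
net[1] = 1
net[2] = max(1+1-1, 3+0) = 3
net[3] = max(1+3-1, 3+1-1, 4+0) = 4
net[4] = max(1+4-1, 3+3-1, 4+1-1, 10+0) = 10
net[5] = max(1+10-1, 3+4-1, 4+3-1, 10+1-1, 15+0) = 15
net[6] = max(1+15-1, 3+10-1, 4+4-1, 10+3-1, 15+1-1, 15+0) = 15
net[7] = max(1+15-1, 3+15-1, 4+10-1, …, 15+1-1, 18+0) = 18
net[8] = max(1+18-1, 3+15-1, 4+15-1, …, 18+1-1, 22+0) = 22
net[9] = max(1+22-1, 3+18-1, 4+15-1, …, 22+1-1, 22+0) = 24
net[10] = max(1+24-1, 3+22-1, 4+18-1, …, 22+1-1, 21+0) = 29
net[11] = max(1+29-1, 3+24-1, 4+22-1, …, 21+1-1, 36+0) = 36
net[12] = max(1+36-1, 3+29-1, 4+24-1, …, 36+1-1, 26+0) = 36
One optimal plan: pieces 11 + 1 (1 cut) → $37 − $1 = $36.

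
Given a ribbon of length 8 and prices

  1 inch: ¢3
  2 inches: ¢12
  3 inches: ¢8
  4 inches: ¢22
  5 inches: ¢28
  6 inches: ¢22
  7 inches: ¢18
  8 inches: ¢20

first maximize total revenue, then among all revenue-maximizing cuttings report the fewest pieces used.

Let r[k] be the best obtainable value from length k. For each k, try every first piece i and keep the best of price[i] + r[k−i].
r[1] = 3
r[2] = max(3+3, 12+0) = 12
r[3] = max(3+12, 12+3, 8+0) = 15
r[4] = max(3+15, 12+12, 8+3, 22+0) = 24
r[5] = max(3+24, 12+15, 8+12, 22+3, 28+0) = 28
r[6] = max(3+28, 12+24, 8+15, 22+12, 28+3, 22+0) = 36
r[7] = max(3+36, 12+28, 8+24, …, 22+3, 18+0) = 40
r[8] = max(3+40, 12+36, 8+28, …, 18+3, 20+0) = 48
Maximum revenue is ¢48.
Now minimize piece count subject to staying optimal: for each k, pieces[k] = 1 + min over i with p[i]+r[k−i]=r[k] of pieces[k−i].
pieces[5] = 1
pieces[6] = 3
pieces[7] = 2
pieces[8] = 4

4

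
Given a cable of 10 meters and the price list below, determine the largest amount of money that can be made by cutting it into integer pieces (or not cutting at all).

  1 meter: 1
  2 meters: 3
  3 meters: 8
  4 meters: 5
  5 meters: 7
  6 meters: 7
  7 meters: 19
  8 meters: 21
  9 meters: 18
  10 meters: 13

27

Build best[k] bottom-up: best[k] = max over allowed piece i of (p[i] + best[k−i]).
best[1] = 1
best[2] = max(1+1, 3+0) = 3
best[3] = max(1+3, 3+1, 8+0) = 8
best[4] = max(1+8, 3+3, 8+1, 5+0) = 9
best[5] = max(1+9, 3+8, 8+3, 5+1, 7+0) = 11
best[6] = max(1+11, 3+9, 8+8, 5+3, 7+1, 7+0) = 16
best[7] = max(1+16, 3+11, 8+9, …, 7+1, 19+0) = 19
best[8] = max(1+19, 3+16, 8+11, …, 19+1, 21+0) = 21
best[9] = max(1+21, 3+19, 8+16, …, 21+1, 18+0) = 24
best[10] = max(1+24, 3+21, 8+19, …, 18+1, 13+0) = 27
One optimal cutting: 7 + 3 → 19 + 8 = 27.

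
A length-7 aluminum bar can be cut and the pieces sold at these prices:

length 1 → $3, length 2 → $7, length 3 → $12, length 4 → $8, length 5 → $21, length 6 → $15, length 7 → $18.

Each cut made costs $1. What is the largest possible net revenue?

27

Let net[k] be the best obtainable value from length k. For each k, try every first piece i and keep the best of price[i] + net[k−i] minus the 1 cut fee when i<k.
net[1] = 3
net[2] = 7
net[3] = 12
net[4] = 14  (first piece 1, then net[3]=12)
net[5] = 21
net[6] = 23  (first piece 1, then net[5]=21)
net[7] = 27  (first piece 2, then net[5]=21)
One optimal plan: pieces 5 + 2 (1 cut) → $28 − $1 = $27.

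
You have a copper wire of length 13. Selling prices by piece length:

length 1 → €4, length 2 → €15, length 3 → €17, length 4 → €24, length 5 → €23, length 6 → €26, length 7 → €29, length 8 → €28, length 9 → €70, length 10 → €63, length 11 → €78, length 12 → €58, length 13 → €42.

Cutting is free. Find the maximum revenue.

Consider every possible first cut. v[k] is the best of p[i]+v[k−i] over all sellable i≤k.
v[1] = 4
v[2] = max(4+4, 15+0) = 15
v[3] = max(4+15, 15+4, 17+0) = 19
v[4] = max(4+19, 15+15, 17+4, 24+0) = 30
v[5] = max(4+30, 15+19, 17+15, 24+4, 23+0) = 34
v[6] = max(4+34, 15+30, 17+19, 24+15, 23+4, 26+0) = 45
v[7] = max(4+45, 15+34, 17+30, …, 26+4, 29+0) = 49
v[8] = max(4+49, 15+45, 17+34, …, 29+4, 28+0) = 60
v[9] = max(4+60, 15+49, 17+45, …, 28+4, 70+0) = 70
v[10] = max(4+70, 15+60, 17+49, …, 70+4, 63+0) = 75
v[11] = max(4+75, 15+70, 17+60, …, 63+4, 78+0) = 85
v[12] = max(4+85, 15+75, 17+70, …, 78+4, 58+0) = 90
v[13] = max(4+90, 15+85, 17+75, …, 58+4, 42+0) = 100
One optimal cutting: 9 + 2 + 2 → €70 + €15 + €15 = €100.

100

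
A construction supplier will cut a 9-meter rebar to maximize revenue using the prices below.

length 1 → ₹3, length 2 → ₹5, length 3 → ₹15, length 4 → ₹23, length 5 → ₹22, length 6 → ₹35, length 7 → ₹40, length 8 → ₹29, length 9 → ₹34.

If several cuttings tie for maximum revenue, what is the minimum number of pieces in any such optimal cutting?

2

Let r[k] be the best obtainable value from length k. For each k, try every first piece i and keep the best of price[i] + r[k−i].
r[1] = 3
r[2] = 6  (first piece 1, then r[1]=3)
r[3] = 15
r[4] = 23
r[5] = 26  (first piece 1, then r[4]=23)
r[6] = 35
r[7] = 40
r[8] = 46  (first piece 4, then r[4]=23)
r[9] = 50  (first piece 3, then r[6]=35)
Maximum revenue is ₹50.
Now minimize piece count subject to staying optimal: for each k, pieces[k] = 1 + min over i with p[i]+r[k−i]=r[k] of pieces[k−i].
pieces[6] = 1
pieces[7] = 1
pieces[8] = 2
pieces[9] = 2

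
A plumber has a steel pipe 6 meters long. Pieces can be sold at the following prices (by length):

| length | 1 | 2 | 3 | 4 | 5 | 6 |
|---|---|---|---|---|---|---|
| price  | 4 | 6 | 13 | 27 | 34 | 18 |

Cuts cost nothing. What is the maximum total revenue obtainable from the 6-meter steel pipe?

Consider every possible first cut. r[k] is the best of p[i]+r[k−i] over all sellable i≤k.
r[1] = 4
r[2] = max(4+4, 6+0) = 8
r[3] = max(4+8, 6+4, 13+0) = 13
r[4] = max(4+13, 6+8, 13+4, 27+0) = 27
r[5] = max(4+27, 6+13, 13+8, 27+4, 34+0) = 34
r[6] = max(4+34, 6+27, 13+13, 27+8, 34+4, 18+0) = 38
One optimal cutting: 5 + 1 → $34 + $4 = $38.

38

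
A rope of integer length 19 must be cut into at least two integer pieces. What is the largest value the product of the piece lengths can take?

972

Define P[k] = max over 1≤i<k of i · max(k−i, P[k−i]); the inner max lets the remainder stay uncut if that's better.
P[2] = 1·max(1,0) = 1·1 = 1
P[3] = max(1·2, 2·1) = 2
P[4] = max(1·3, 2·2, 3·1) = 4
P[5] = max(1·4, 2·3, 3·2, 4·1) = 6
P[6] = max(1·6, 2·4, 3·3, 4·2, 5·1) = 9
P[7] = max(1·9, 2·6, 3·4, 4·3, 5·2, 6·1) = 12
P[8] = max(1·12, 2·9, 3·6, …, 6·2, 7·1) = 18
P[9] = max(1·18, 2·12, 3·9, …, 7·2, 8·1) = 27
P[10] = max(1·27, 2·18, 3·12, …, 8·2, 9·1) = 36
P[11] = max(1·36, 2·27, 3·18, …, 9·2, 10·1) = 54
P[12] = max(1·54, 2·36, 3·27, …, 10·2, 11·1) = 81
P[13] = max(1·81, 2·54, 3·36, …, 11·2, 12·1) = 108
P[14] = max(1·108, 2·81, 3·54, …, 12·2, 13·1) = 162
P[15] = max(1·162, 2·108, 3·81, …, 13·2, 14·1) = 243
P[16] = max(1·243, 2·162, 3·108, …, 14·2, 15·1) = 324
P[17] = max(1·324, 2·243, 3·162, …, 15·2, 16·1) = 486
P[18] = max(1·486, 2·324, 3·243, …, 16·2, 17·1) = 729
P[19] = max(1·729, 2·486, 3·324, …, 17·2, 18·1) = 972
One optimal split: 3 + 3 + 3 + 3 + 3 + 2 + 2; product 3·3·3·3·3·2·2 = 972.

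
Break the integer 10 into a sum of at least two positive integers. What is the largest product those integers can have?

Let m[k] be the best product for length k (with at least one cut). For each first piece i, the rest contributes max(k−i, m[k−i]).
m[2] = 1*max(1,0) = 1*1 = 1
m[3] = 1*max(2,1) = 1*2 = 2
m[4] = 2*max(2,1) = 2*2 = 4
m[5] = 2*max(3,2) = 2*3 = 6
m[6] = 3*max(3,2) = 3*3 = 9
m[7] = 2*max(5,6) = 2*6 = 12
m[8] = 2*max(6,9) = 2*9 = 18
m[9] = 3*max(6,9) = 3*9 = 27
m[10] = 2*max(8,18) = 2*18 = 36
One optimal split: 3 + 3 + 2 + 2; product 3*3*2*2 = 36.

36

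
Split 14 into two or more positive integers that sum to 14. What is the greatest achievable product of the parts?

162

Let f[k] be the best product for length k (with at least one cut). For each first piece i, the rest contributes max(k−i, f[k−i]).
f[2] = 1×max(1,0) = 1×1 = 1
f[3] = max(1×2, 2×1) = 2
f[4] = max(1×3, 2×2, 3×1) = 4
f[5] = max(1×4, 2×3, 3×2, 4×1) = 6
f[6] = max(1×6, 2×4, 3×3, 4×2, 5×1) = 9
f[7] = max(1×9, 2×6, 3×4, 4×3, 5×2, 6×1) = 12
f[8] = max(1×12, 2×9, 3×6, …, 6×2, 7×1) = 18
f[9] = max(1×18, 2×12, 3×9, …, 7×2, 8×1) = 27
f[10] = max(1×27, 2×18, 3×12, …, 8×2, 9×1) = 36
f[11] = max(1×36, 2×27, 3×18, …, 9×2, 10×1) = 54
f[12] = max(1×54, 2×36, 3×27, …, 10×2, 11×1) = 81
f[13] = max(1×81, 2×54, 3×36, …, 11×2, 12×1) = 108
f[14] = max(1×108, 2×81, 3×54, …, 12×2, 13×1) = 162
One optimal split: 3 + 3 + 3 + 3 + 2; product 3×3×3×3×2 = 162.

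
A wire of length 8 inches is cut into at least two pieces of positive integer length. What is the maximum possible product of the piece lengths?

Let P[k] be the best product for length k (with at least one cut). For each first piece i, the rest contributes max(k−i, P[k−i]).
P[2] = 1·max(1,0) = 1·1 = 1
P[3] = max(1·2, 2·1) = 2
P[4] = max(1·3, 2·2, 3·1) = 4
P[5] = max(1·4, 2·3, 3·2, 4·1) = 6
P[6] = max(1·6, 2·4, 3·3, 4·2, 5·1) = 9
P[7] = max(1·9, 2·6, 3·4, 4·3, 5·2, 6·1) = 12
P[8] = max(1·12, 2·9, 3·6, …, 6·2, 7·1) = 18
One optimal split: 3 + 3 + 2; product 3·3·2 = 18.

18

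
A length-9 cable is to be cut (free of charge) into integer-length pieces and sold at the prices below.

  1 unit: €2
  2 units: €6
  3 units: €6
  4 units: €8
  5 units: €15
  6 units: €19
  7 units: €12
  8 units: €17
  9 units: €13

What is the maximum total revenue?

Build best[k] bottom-up: best[k] = max over allowed piece i of (p[i] + best[k−i]).
best[1] = 2
best[2] = 6
best[3] = 8  (first piece 1, then best[2]=6)
best[4] = 12  (first piece 2, then best[2]=6)
best[5] = 15
best[6] = 19
best[7] = 21  (first piece 1, then best[6]=19)
best[8] = 25  (first piece 2, then best[6]=19)
best[9] = 27  (first piece 1, then best[8]=25)
One optimal cutting: 6 + 2 + 1 → €19 + €6 + €2 = €27.

27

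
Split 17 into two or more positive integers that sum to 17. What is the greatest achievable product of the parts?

486

Define f[k] = max over 1≤i<k of i · max(k−i, f[k−i]); the inner max lets the remainder stay uncut if that's better.
f[2] = 1·max(1,0) = 1·1 = 1
f[3] = 1·max(2,1) = 1·2 = 2
f[4] = 2·max(2,1) = 2·2 = 4
f[5] = 2·max(3,2) = 2·3 = 6
f[6] = 3·max(3,2) = 3·3 = 9
f[7] = 2·max(5,6) = 2·6 = 12
f[8] = 2·max(6,9) = 2·9 = 18
f[9] = 3·max(6,9) = 3·9 = 27
f[10] = 2·max(8,18) = 2·18 = 36
f[11] = 2·max(9,27) = 2·27 = 54
f[12] = 3·max(9,27) = 3·27 = 81
f[13] = 2·max(11,54) = 2·54 = 108
f[14] = 2·max(12,81) = 2·81 = 162
f[15] = 3·max(12,81) = 3·81 = 243
f[16] = 2·max(14,162) = 2·162 = 324
f[17] = 2·max(15,243) = 2·243 = 486
One optimal split: 3 + 3 + 3 + 3 + 3 + 2; product 3·3·3·3·3·2 = 486.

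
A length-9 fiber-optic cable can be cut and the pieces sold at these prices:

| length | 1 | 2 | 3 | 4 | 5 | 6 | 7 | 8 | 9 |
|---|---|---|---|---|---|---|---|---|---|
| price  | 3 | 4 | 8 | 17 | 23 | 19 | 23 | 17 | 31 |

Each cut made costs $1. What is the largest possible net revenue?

Consider every possible first cut. v[k] is the best of p[i]+v[k−i] over all sellable i≤k, charging 1 whenever i<k.
v[1] = 3
v[2] = max(3+3-1, 4+0) = 5
v[3] = max(3+5-1, 4+3-1, 8+0) = 8
v[4] = max(3+8-1, 4+5-1, 8+3-1, 17+0) = 17
v[5] = max(3+17-1, 4+8-1, 8+5-1, 17+3-1, 23+0) = 23
v[6] = max(3+23-1, 4+17-1, 8+8-1, 17+5-1, 23+3-1, 19+0) = 25
v[7] = max(3+25-1, 4+23-1, 8+17-1, …, 19+3-1, 23+0) = 27
v[8] = max(3+27-1, 4+25-1, 8+23-1, …, 23+3-1, 17+0) = 33
v[9] = max(3+33-1, 4+27-1, 8+25-1, …, 17+3-1, 31+0) = 39
One optimal plan: pieces 5 + 4 (1 cut) → $40 − $1 = $39.

39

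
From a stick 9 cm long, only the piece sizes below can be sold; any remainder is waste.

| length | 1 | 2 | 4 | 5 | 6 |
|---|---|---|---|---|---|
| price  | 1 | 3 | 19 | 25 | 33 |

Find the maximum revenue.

44

Let r[k] be the best obtainable value from length k. For each k, try every first piece i and keep the best of price[i] + r[k−i].
r[1] = 1
r[2] = max(1+1, 3+0) = 3
r[3] = max(1+3, 3+1) = 4
r[4] = max(1+4, 3+3, 19+0) = 19
r[5] = max(1+19, 3+4, 19+1, 25+0) = 25
r[6] = max(1+25, 3+19, 19+3, 25+1, 33+0) = 33
r[7] = max(1+33, 3+25, 19+4, 25+3, 33+1) = 34
r[8] = max(1+34, 3+33, 19+19, 25+4, 33+3) = 38
r[9] = max(1+38, 3+34, 19+25, 25+19, 33+4) = 44
One optimal cutting: 5 + 4 → €44.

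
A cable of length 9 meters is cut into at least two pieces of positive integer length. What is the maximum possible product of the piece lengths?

27

Define P[k] = max over 1≤i<k of i · max(k−i, P[k−i]); the inner max lets the remainder stay uncut if that's better.
Small cases: P[2]=1, P[3]=2, P[4]=4.
P[5] = 2×max(3,2) = 2×3 = 6
P[6] = 3×max(3,2) = 3×3 = 9
P[7] = 2×max(5,6) = 2×6 = 12
P[8] = 2×max(6,9) = 2×9 = 18
P[9] = 3×max(6,9) = 3×9 = 27
One optimal split: 3 + 3 + 3; product 3×3×3 = 27.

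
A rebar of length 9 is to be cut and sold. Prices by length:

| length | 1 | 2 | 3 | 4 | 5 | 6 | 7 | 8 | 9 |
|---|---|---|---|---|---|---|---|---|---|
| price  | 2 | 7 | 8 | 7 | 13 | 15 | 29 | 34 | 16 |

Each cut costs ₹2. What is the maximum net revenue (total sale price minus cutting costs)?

Build r[k] bottom-up: r[k] = max over allowed piece i of (p[i] + r[k−i]) − 2 per cut.
r[1] = 2
r[2] = max(2+2-2, 7+0) = 7
r[3] = max(2+7-2, 7+2-2, 8+0) = 8
r[4] = max(2+8-2, 7+7-2, 8+2-2, 7+0) = 12
r[5] = max(2+12-2, 7+8-2, 8+7-2, 7+2-2, 13+0) = 13
r[6] = max(2+13-2, 7+12-2, 8+8-2, 7+7-2, 13+2-2, 15+0) = 17
r[7] = max(2+17-2, 7+13-2, 8+12-2, …, 15+2-2, 29+0) = 29
r[8] = max(2+29-2, 7+17-2, 8+13-2, …, 29+2-2, 34+0) = 34
r[9] = max(2+34-2, 7+29-2, 8+17-2, …, 34+2-2, 16+0) = 34
One optimal plan: pieces 8 + 1 (1 cut) → ₹36 − ₹2 = ₹34.

34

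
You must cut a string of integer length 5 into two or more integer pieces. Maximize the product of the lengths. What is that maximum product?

6

Define g[k] = max over 1≤i<k of i · max(k−i, g[k−i]); the inner max lets the remainder stay uncut if that's better.
g[2] = 1·max(1,0) = 1·1 = 1
g[3] = 1·max(2,1) = 1·2 = 2
g[4] = 2·max(2,1) = 2·2 = 4
g[5] = 2·max(3,2) = 2·3 = 6
One optimal split: 3 + 2; product 3·2 = 6.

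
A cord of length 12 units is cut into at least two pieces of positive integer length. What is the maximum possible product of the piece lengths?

81

Fill g[k] for k=2..12: at each k try every first piece i and multiply by the better of (k−i) uncut or g[k−i].
g[2] = 1×max(1,0) = 1×1 = 1
g[3] = max(1×2, 2×1) = 2
g[4] = max(1×3, 2×2, 3×1) = 4
g[5] = max(1×4, 2×3, 3×2, 4×1) = 6
g[6] = max(1×6, 2×4, 3×3, 4×2, 5×1) = 9
g[7] = max(1×9, 2×6, 3×4, 4×3, 5×2, 6×1) = 12
g[8] = max(1×12, 2×9, 3×6, …, 6×2, 7×1) = 18
g[9] = max(1×18, 2×12, 3×9, …, 7×2, 8×1) = 27
g[10] = max(1×27, 2×18, 3×12, …, 8×2, 9×1) = 36
g[11] = max(1×36, 2×27, 3×18, …, 9×2, 10×1) = 54
g[12] = max(1×54, 2×36, 3×27, …, 10×2, 11×1) = 81
One optimal split: 3 + 3 + 3 + 3; product 3×3×3×3 = 81.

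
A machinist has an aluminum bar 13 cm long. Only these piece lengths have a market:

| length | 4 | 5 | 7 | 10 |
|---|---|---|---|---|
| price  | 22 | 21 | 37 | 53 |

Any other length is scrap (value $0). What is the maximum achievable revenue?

66

Let f[k] be the best obtainable value from length k. For each k, try every first piece i and keep the best of price[i] + f[k−i].
f[1] = 0
f[2] = 0
f[3] = 0
f[4] = 22
f[5] = max(22+0, 21+0) = 22
f[6] = max(22+0, 21+0) = 22
f[7] = max(22+0, 21+0, 37+0) = 37
f[8] = max(22+22, 21+0, 37+0) = 44
f[9] = max(22+22, 21+22, 37+0) = 44
f[10] = max(22+22, 21+22, 37+0, 53+0) = 53
f[11] = max(22+37, 21+22, 37+22, 53+0) = 59
f[12] = max(22+44, 21+37, 37+22, 53+0) = 66
f[13] = max(22+44, 21+44, 37+22, 53+0) = 66
One optimal cutting: pieces 4 + 4 + 4 with 1 cm of scrap → $66.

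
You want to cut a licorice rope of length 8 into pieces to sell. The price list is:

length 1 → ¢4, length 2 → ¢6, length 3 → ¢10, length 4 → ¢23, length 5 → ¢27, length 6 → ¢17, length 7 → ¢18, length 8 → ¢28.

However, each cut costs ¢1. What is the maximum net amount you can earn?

Let net[k] be the best obtainable value from length k. For each k, try every first piece i and keep the best of price[i] + net[k−i] minus the 1 cut fee when i<k.
net[1] = 4
net[2] = 7  (first piece 1, then net[1]=4)
net[3] = 10  (first piece 1, then net[2]=7)
net[4] = 23
net[5] = 27
net[6] = 30  (first piece 1, then net[5]=27)
net[7] = 33  (first piece 1, then net[6]=30)
net[8] = 45  (first piece 4, then net[4]=23)
One optimal plan: pieces 4 + 4 (1 cut) → ¢46 − ¢1 = ¢45.

45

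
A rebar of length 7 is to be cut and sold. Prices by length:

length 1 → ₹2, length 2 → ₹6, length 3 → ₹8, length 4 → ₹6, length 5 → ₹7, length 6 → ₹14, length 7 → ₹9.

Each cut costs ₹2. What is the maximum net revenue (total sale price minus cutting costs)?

16

Build r[k] bottom-up: r[k] = max over allowed piece i of (p[i] + r[k−i]) − 2 per cut.
r[1] = 2
r[2] = max(2+2-2, 6+0) = 6
r[3] = max(2+6-2, 6+2-2, 8+0) = 8
r[4] = max(2+8-2, 6+6-2, 8+2-2, 6+0) = 10
r[5] = max(2+10-2, 6+8-2, 8+6-2, 6+2-2, 7+0) = 12
r[6] = max(2+12-2, 6+10-2, 8+8-2, 6+6-2, 7+2-2, 14+0) = 14
r[7] = max(2+14-2, 6+12-2, 8+10-2, …, 14+2-2, 9+0) = 16
One optimal plan: pieces 3 + 2 + 2 (2 cuts) → ₹20 − ₹4 = ₹16.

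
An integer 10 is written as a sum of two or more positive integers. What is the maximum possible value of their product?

36

Let P[k] be the best product for length k (with at least one cut). For each first piece i, the rest contributes max(k−i, P[k−i]).
P[2] = 1*max(1,0) = 1*1 = 1
P[3] = 1*max(2,1) = 1*2 = 2
P[4] = 2*max(2,1) = 2*2 = 4
P[5] = 2*max(3,2) = 2*3 = 6
P[6] = 3*max(3,2) = 3*3 = 9
P[7] = 2*max(5,6) = 2*6 = 12
P[8] = 2*max(6,9) = 2*9 = 18
P[9] = 3*max(6,9) = 3*9 = 27
P[10] = 2*max(8,18) = 2*18 = 36
One optimal split: 3 + 3 + 2 + 2; product 3*3*2*2 = 36.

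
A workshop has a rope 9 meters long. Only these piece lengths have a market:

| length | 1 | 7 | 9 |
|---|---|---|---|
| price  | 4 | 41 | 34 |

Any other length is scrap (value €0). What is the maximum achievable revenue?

Build r[k] bottom-up: r[k] = max over allowed piece i of (p[i] + r[k−i]).
r[1] = 4
r[2] = 8  (first piece 1, then r[1]=4)
r[3] = 12  (first piece 1, then r[2]=8)
r[4] = 16  (first piece 1, then r[3]=12)
r[5] = 20  (first piece 1, then r[4]=16)
r[6] = 24  (first piece 1, then r[5]=20)
r[7] = 41
r[8] = 45  (first piece 1, then r[7]=41)
r[9] = 49  (first piece 1, then r[8]=45)
One optimal cutting: 7 + 1 + 1 → €49.

49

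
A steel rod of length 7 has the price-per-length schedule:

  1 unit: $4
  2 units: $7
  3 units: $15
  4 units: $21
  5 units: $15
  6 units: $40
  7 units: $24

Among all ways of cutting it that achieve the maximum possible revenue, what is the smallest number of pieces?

Build r[k] bottom-up: r[k] = max over allowed piece i of (p[i] + r[k−i]).
r[1] = 4
r[2] = 8  (first piece 1, then r[1]=4)
r[3] = 15
r[4] = 21
r[5] = 25  (first piece 1, then r[4]=21)
r[6] = 40
r[7] = 44  (first piece 1, then r[6]=40)
Maximum revenue is $44.
Now minimize piece count subject to staying optimal: for each k, pieces[k] = 1 + min over i with p[i]+r[k−i]=r[k] of pieces[k−i].
pieces[4] = 1
pieces[5] = 2
pieces[6] = 1
pieces[7] = 2

2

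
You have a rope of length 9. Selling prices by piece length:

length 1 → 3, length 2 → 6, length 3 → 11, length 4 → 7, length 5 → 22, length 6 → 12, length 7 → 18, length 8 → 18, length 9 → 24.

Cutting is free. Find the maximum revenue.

Build R[k] bottom-up: R[k] = max over allowed piece i of (p[i] + R[k−i]).
R[1] = 3
R[2] = max(3+3, 6+0) = 6
R[3] = max(3+6, 6+3, 11+0) = 11
R[4] = max(3+11, 6+6, 11+3, 7+0) = 14
R[5] = max(3+14, 6+11, 11+6, 7+3, 22+0) = 22
R[6] = max(3+22, 6+14, 11+11, 7+6, 22+3, 12+0) = 25
R[7] = max(3+25, 6+22, 11+14, …, 12+3, 18+0) = 28
R[8] = max(3+28, 6+25, 11+22, …, 18+3, 18+0) = 33
R[9] = max(3+33, 6+28, 11+25, …, 18+3, 24+0) = 36
One optimal cutting: 5 + 3 + 1 → 22 + 11 + 3 = 36.

36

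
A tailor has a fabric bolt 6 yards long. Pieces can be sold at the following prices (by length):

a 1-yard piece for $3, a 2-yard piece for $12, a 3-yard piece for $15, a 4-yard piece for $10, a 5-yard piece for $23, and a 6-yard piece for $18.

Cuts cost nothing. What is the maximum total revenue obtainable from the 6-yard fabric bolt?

36

Build r[k] bottom-up: r[k] = max over allowed piece i of (p[i] + r[k−i]).
r[1] = 3
r[2] = 12
r[3] = 15  (first piece 1, then r[2]=12)
r[4] = 24  (first piece 2, then r[2]=12)
r[5] = 27  (first piece 1, then r[4]=24)
r[6] = 36  (first piece 2, then r[4]=24)
One optimal cutting: 2 + 2 + 2 → $12 + $12 + $12 = $36.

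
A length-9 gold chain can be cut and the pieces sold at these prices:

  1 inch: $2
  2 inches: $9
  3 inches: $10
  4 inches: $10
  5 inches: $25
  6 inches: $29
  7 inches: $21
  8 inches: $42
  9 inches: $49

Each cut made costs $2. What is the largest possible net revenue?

Build r[k] bottom-up: r[k] = max over allowed piece i of (p[i] + r[k−i]) − 2 per cut.
r[1] = 2
r[2] = 9
r[3] = 10
r[4] = 16  (first piece 2, then r[2]=9)
r[5] = 25
r[6] = 29
r[7] = 32  (first piece 2, then r[5]=25)
r[8] = 42
r[9] = 49
Best is to make no cuts and sell whole for $49.

49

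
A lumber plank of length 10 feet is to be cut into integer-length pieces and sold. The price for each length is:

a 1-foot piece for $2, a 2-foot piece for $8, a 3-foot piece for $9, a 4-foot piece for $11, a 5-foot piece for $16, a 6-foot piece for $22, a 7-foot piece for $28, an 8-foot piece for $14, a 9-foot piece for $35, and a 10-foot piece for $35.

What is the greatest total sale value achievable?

Let r[k] be the best obtainable value from length k. For each k, try every first piece i and keep the best of price[i] + r[k−i].
r[1] = 2
r[2] = 8
r[3] = 10  (first piece 1, then r[2]=8)
r[4] = 16  (first piece 2, then r[2]=8)
r[5] = 18  (first piece 1, then r[4]=16)
r[6] = 24  (first piece 2, then r[4]=16)
r[7] = 28
r[8] = 32  (first piece 2, then r[6]=24)
r[9] = 36  (first piece 2, then r[7]=28)
r[10] = 40  (first piece 2, then r[8]=32)
One optimal cutting: 2 + 2 + 2 + 2 + 2 → $8 + $8 + $8 + $8 + $8 = $40.

40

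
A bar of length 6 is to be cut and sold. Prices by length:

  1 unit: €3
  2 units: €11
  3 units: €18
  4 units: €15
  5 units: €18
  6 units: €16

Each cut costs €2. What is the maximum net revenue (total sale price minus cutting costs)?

34

Build net[k] bottom-up: net[k] = max over allowed piece i of (p[i] + net[k−i]) − 2 per cut.
net[1] = 3
net[2] = 11
net[3] = 18
net[4] = 20  (first piece 2, then net[2]=11)
net[5] = 27  (first piece 2, then net[3]=18)
net[6] = 34  (first piece 3, then net[3]=18)
One optimal plan: pieces 3 + 3 (1 cut) → €36 − €2 = €34.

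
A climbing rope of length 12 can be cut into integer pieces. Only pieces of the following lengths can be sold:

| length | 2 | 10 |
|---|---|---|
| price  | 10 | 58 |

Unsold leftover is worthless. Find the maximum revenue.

Build f[k] bottom-up: f[k] = max over allowed piece i of (p[i] + f[k−i]).
f[1] = 0
f[2] = 10
f[3] = 10
f[4] = 20  (first piece 2, then f[2]=10)
f[5] = 20
f[6] = 30  (first piece 2, then f[4]=20)
f[7] = 30
f[8] = 40  (first piece 2, then f[6]=30)
f[9] = 40
f[10] = max(10+40, 58+0) = 58
f[11] = max(10+40, 58+0) = 58
f[12] = max(10+58, 58+10) = 68
One optimal cutting: 10 + 2 → €68.

68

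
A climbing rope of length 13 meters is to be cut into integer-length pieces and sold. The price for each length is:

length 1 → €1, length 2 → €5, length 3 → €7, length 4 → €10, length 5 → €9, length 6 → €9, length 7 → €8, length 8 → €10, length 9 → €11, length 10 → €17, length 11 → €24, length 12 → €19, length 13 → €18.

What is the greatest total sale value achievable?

Build R[k] bottom-up: R[k] = max over allowed piece i of (p[i] + R[k−i]).
R[1] = 1
R[2] = max(1+1, 5+0) = 5
R[3] = max(1+5, 5+1, 7+0) = 7
R[4] = max(1+7, 5+5, 7+1, 10+0) = 10
R[5] = max(1+10, 5+7, 7+5, 10+1, 9+0) = 12
R[6] = max(1+12, 5+10, 7+7, 10+5, 9+1, 9+0) = 15
R[7] = max(1+15, 5+12, 7+10, …, 9+1, 8+0) = 17
R[8] = max(1+17, 5+15, 7+12, …, 8+1, 10+0) = 20
R[9] = max(1+20, 5+17, 7+15, …, 10+1, 11+0) = 22
R[10] = max(1+22, 5+20, 7+17, …, 11+1, 17+0) = 25
R[11] = max(1+25, 5+22, 7+20, …, 17+1, 24+0) = 27
R[12] = max(1+27, 5+25, 7+22, …, 24+1, 19+0) = 30
R[13] = max(1+30, 5+27, 7+25, …, 19+1, 18+0) = 32
One optimal cutting: 3 + 2 + 2 + 2 + 2 + 2 → €7 + €5 + €5 + €5 + €5 + €5 = €32.

32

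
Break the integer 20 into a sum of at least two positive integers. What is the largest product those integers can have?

Let P[k] be the best product for length k (with at least one cut). For each first piece i, the rest contributes max(k−i, P[k−i]).
P[2] = 1×max(1,0) = 1×1 = 1
P[3] = max(1×2, 2×1) = 2
P[4] = max(1×3, 2×2, 3×1) = 4
P[5] = max(1×4, 2×3, 3×2, 4×1) = 6
P[6] = max(1×6, 2×4, 3×3, 4×2, 5×1) = 9
P[7] = max(1×9, 2×6, 3×4, 4×3, 5×2, 6×1) = 12
P[8] = max(1×12, 2×9, 3×6, …, 6×2, 7×1) = 18
P[9] = max(1×18, 2×12, 3×9, …, 7×2, 8×1) = 27
P[10] = max(1×27, 2×18, 3×12, …, 8×2, 9×1) = 36
P[11] = max(1×36, 2×27, 3×18, …, 9×2, 10×1) = 54
P[12] = max(1×54, 2×36, 3×27, …, 10×2, 11×1) = 81
P[13] = max(1×81, 2×54, 3×36, …, 11×2, 12×1) = 108
P[14] = max(1×108, 2×81, 3×54, …, 12×2, 13×1) = 162
P[15] = max(1×162, 2×108, 3×81, …, 13×2, 14×1) = 243
P[16] = max(1×243, 2×162, 3×108, …, 14×2, 15×1) = 324
P[17] = max(1×324, 2×243, 3×162, …, 15×2, 16×1) = 486
P[18] = max(1×486, 2×324, 3×243, …, 16×2, 17×1) = 729
P[19] = max(1×729, 2×486, 3×324, …, 17×2, 18×1) = 972
P[20] = max(1×972, 2×729, 3×486, …, 18×2, 19×1) = 1458
One optimal split: 3 + 3 + 3 + 3 + 3 + 3 + 2; product 3×3×3×3×3×3×2 = 1458.

1458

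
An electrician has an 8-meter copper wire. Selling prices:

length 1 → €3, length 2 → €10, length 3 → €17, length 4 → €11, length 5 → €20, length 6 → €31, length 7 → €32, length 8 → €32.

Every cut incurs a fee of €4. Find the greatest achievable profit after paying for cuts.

Let r[k] be the best obtainable value from length k. For each k, try every first piece i and keep the best of price[i] + r[k−i] minus the 4 cut fee when i<k.
r[1] = 3
r[2] = max(3+3-4, 10+0) = 10
r[3] = max(3+10-4, 10+3-4, 17+0) = 17
r[4] = max(3+17-4, 10+10-4, 17+3-4, 11+0) = 16
r[5] = max(3+16-4, 10+17-4, 17+10-4, 11+3-4, 20+0) = 23
r[6] = max(3+23-4, 10+16-4, 17+17-4, 11+10-4, 20+3-4, 31+0) = 31
r[7] = max(3+31-4, 10+23-4, 17+16-4, …, 31+3-4, 32+0) = 32
r[8] = max(3+32-4, 10+31-4, 17+23-4, …, 32+3-4, 32+0) = 37
One optimal plan: pieces 6 + 2 (1 cut) → €41 − €4 = €37.

37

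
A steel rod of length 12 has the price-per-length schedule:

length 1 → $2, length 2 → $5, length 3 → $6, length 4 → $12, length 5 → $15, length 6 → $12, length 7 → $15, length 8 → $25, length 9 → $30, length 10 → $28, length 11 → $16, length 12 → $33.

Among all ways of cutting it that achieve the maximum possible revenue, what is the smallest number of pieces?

Let r[k] be the best obtainable value from length k. For each k, try every first piece i and keep the best of price[i] + r[k−i].
r[1] = 2
r[2] = max(2+2, 5+0) = 5
r[3] = max(2+5, 5+2, 6+0) = 7
r[4] = max(2+7, 5+5, 6+2, 12+0) = 12
r[5] = max(2+12, 5+7, 6+5, 12+2, 15+0) = 15
r[6] = max(2+15, 5+12, 6+7, 12+5, 15+2, 12+0) = 17
r[7] = max(2+17, 5+15, 6+12, …, 12+2, 15+0) = 20
r[8] = max(2+20, 5+17, 6+15, …, 15+2, 25+0) = 25
r[9] = max(2+25, 5+20, 6+17, …, 25+2, 30+0) = 30
r[10] = max(2+30, 5+25, 6+20, …, 30+2, 28+0) = 32
r[11] = max(2+32, 5+30, 6+25, …, 28+2, 16+0) = 35
r[12] = max(2+35, 5+32, 6+30, …, 16+2, 33+0) = 37
Maximum revenue is $37.
Now minimize piece count subject to staying optimal: for each k, pieces[k] = 1 + min over i with p[i]+r[k−i]=r[k] of pieces[k−i].
pieces[9] = 1
pieces[10] = 2
pieces[11] = 2
pieces[12] = 2

2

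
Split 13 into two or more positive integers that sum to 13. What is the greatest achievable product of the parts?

Fill f[k] for k=2..13: at each k try every first piece i and multiply by the better of (k−i) uncut or f[k−i].
f[2] = 1×max(1,0) = 1×1 = 1
f[3] = 1×max(2,1) = 1×2 = 2
f[4] = 2×max(2,1) = 2×2 = 4
f[5] = 2×max(3,2) = 2×3 = 6
f[6] = 3×max(3,2) = 3×3 = 9
f[7] = 2×max(5,6) = 2×6 = 12
f[8] = 2×max(6,9) = 2×9 = 18
f[9] = 3×max(6,9) = 3×9 = 27
f[10] = 2×max(8,18) = 2×18 = 36
f[11] = 2×max(9,27) = 2×27 = 54
f[12] = 3×max(9,27) = 3×27 = 81
f[13] = 2×max(11,54) = 2×54 = 108
One optimal split: 3 + 3 + 3 + 2 + 2; product 3×3×3×2×2 = 108.

108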